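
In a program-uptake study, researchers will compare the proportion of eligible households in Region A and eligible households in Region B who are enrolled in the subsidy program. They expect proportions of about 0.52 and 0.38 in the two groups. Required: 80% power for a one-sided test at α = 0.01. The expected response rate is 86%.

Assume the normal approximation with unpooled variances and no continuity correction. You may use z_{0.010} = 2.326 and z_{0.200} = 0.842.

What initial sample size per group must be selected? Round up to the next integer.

n = 289 per group

n = (z_α + z_β)² · [p₁(1−p₁) + p₂(1−p₂)] / (p₁ − p₂)²
  = (2.326 + 0.842)² · (0.52·0.48 + 0.38·0.62) / (0.14)²
  = (3.168)² · (0.2496 + 0.2356) / 0.0196
  = 10.0362 · 0.4852 / 0.0196
  = 248.45
Adjust for 86% response: 248.45 / 0.86 = 288.89.
Round up → n = 289 per group.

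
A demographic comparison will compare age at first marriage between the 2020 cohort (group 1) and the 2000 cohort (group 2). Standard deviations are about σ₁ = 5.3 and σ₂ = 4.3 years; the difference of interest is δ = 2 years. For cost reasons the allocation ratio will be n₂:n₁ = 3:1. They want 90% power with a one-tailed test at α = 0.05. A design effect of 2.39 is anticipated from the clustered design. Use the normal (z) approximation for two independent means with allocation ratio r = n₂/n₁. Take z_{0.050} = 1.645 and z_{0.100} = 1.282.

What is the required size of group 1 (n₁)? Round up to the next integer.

n₁ = 176

n₁ = (z_α + z_β)² · (σ₁² + σ₂²/r) / δ²
   = (1.645 + 1.282)² · (5.3² + 4.3²/3) / 2²
   = 8.5673 · (28.09 + 6.1633) / 4
   = 8.5673 · 34.2533 / 4
   = 73.36
Design effect: 2.39 × 73.36 = 175.34.
Round up → n₁ = 176; n₂ = r·n₁ = 3 × 176 = 528.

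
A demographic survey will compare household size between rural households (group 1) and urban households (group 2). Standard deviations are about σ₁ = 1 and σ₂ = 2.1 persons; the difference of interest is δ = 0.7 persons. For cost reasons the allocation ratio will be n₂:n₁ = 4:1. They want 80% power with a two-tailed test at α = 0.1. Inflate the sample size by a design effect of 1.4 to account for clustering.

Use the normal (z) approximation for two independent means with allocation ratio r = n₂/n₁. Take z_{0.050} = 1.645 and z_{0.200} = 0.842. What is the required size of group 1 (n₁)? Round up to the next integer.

n₁ = (z_{α/2} + z_β)² · (σ₁² + σ₂²/r) / δ²
   = (1.645 + 0.842)² · (1² + 2.1²/4) / 0.7²
   = 6.1852 · (1 + 1.1025) / 0.49
   = 6.1852 · 2.1025 / 0.49
   = 26.54
Design effect: 1.4 × 26.54 = 37.16.
Round up → n₁ = 38; n₂ = r·n₁ = 4 × 38 = 152.

n₁ = 38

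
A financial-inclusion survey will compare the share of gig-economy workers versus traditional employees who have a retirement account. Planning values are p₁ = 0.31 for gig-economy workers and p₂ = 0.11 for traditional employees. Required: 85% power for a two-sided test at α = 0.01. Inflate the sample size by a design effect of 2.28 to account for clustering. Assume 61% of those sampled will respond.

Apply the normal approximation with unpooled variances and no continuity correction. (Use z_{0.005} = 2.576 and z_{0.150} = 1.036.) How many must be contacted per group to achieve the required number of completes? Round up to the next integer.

n = 381 per group

n = (z_{α/2} + z_β)² · [p₁(1−p₁) + p₂(1−p₂)] / (p₁ − p₂)²
  = (2.576 + 1.036)² · (0.31·0.69 + 0.11·0.89) / (0.20)²
  = (3.612)² · (0.2139 + 0.0979) / 0.0400
  = 13.0465 · 0.3118 / 0.0400
  = 101.70
Design effect: 2.28 × 101.70 = 231.87.
Adjust for 61% response: 231.87 / 0.61 = 380.12.
Round up → n = 381 per group.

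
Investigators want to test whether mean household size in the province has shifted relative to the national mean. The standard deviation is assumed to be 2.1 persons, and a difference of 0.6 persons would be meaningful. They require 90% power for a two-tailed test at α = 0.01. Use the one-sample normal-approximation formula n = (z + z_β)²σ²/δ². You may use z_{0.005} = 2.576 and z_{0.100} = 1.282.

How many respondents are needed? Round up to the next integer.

n = (z_{α/2} + z_β)² · σ² / δ²
  = (2.576 + 1.282)² · 2.1² / 0.6²
  = 14.8842 · 4.41 / 0.36
  = 182.33
Round up → n = 183.

n = 183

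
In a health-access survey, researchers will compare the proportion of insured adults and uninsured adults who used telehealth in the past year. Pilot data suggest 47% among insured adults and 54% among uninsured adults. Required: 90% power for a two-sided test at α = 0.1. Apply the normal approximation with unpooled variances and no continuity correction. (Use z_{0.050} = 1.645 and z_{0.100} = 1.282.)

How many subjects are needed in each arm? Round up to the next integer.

n = 870 per group

n = (z_{α/2} + z_β)² · [p₁(1−p₁) + p₂(1−p₂)] / (p₁ − p₂)²
  = (1.645 + 1.282)² · (0.47·0.53 + 0.54·0.46) / (-0.07)²
  = (2.927)² · (0.2491 + 0.2484) / 0.0049
  = 8.5673 · 0.4975 / 0.0049
  = 869.85
Round up → n = 870 per group.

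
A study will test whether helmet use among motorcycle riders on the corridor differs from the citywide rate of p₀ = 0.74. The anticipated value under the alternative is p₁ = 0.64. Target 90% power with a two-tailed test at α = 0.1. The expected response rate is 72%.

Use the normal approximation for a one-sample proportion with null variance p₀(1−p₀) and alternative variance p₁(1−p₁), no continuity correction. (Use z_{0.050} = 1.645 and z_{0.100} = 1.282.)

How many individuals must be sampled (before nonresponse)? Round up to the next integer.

n = [z_{α/2}·√(p₀q₀) + z_β·√(p₁q₁)]² / (p₁ − p₀)²
  = [1.645·√(0.74·0.26) + 1.282·√(0.64·0.36)]² / (-0.10)²
  = [1.645·0.4386 + 1.282·0.4800]² / 0.0100
  = [1.3369]² / 0.0100
  = 178.73
Adjust for 72% response: 178.73 / 0.72 = 248.24.
Round up → n = 249.

n = 249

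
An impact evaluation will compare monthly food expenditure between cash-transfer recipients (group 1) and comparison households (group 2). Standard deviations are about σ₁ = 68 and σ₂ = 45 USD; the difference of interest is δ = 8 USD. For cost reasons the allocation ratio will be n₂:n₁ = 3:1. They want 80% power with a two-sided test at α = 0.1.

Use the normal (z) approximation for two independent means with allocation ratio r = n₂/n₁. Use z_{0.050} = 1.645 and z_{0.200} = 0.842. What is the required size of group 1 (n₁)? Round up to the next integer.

n₁ = (z_{α/2} + z_β)² · (σ₁² + σ₂²/r) / δ²
   = (1.645 + 0.842)² · (68² + 45²/3) / 8²
   = 6.1852 · (4624 + 675) / 64
   = 6.1852 · 5299 / 64
   = 512.11
Round up → n₁ = 513; n₂ = r·n₁ = 3 × 513 = 1539.

n₁ = 513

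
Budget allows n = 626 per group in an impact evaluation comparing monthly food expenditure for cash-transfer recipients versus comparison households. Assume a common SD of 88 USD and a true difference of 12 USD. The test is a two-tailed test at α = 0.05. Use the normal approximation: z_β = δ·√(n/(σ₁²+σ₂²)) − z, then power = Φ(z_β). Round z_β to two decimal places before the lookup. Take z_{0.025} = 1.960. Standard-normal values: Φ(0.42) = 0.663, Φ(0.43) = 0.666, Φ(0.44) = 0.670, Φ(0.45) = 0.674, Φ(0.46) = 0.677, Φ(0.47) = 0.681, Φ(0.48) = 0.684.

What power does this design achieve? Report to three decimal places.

Power ≈ 0.674

z_β = δ·√(n/(σ₁²+σ₂²)) − z_{α/2}
    = 12 · √(626/15488) − 1.960
    = 12 · 0.20104 − 1.960
    = 2.4125 − 1.960 = 0.4525 → 0.45
Power = Φ(0.45) = 0.674.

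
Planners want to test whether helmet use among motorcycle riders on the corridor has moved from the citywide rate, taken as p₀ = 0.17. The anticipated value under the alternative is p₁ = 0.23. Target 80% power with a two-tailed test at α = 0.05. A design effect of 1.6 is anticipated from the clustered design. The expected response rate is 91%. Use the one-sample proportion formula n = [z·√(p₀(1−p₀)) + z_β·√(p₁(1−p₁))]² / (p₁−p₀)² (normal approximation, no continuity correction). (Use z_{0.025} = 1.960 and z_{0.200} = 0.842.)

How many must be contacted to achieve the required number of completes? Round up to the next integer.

n = [z_{α/2}·√(p₀q₀) + z_β·√(p₁q₁)]² / (p₁ − p₀)²
  = [1.960·√(0.17·0.83) + 0.842·√(0.23·0.77)]² / (0.06)²
  = [1.960·0.3756 + 0.842·0.4208]² / 0.0036
  = [1.0906]² / 0.0036
  = 330.38
Design effect: 1.6 × 330.38 = 528.61.
Adjust for 91% response: 528.61 / 0.91 = 580.89.
Round up → n = 581.

n = 581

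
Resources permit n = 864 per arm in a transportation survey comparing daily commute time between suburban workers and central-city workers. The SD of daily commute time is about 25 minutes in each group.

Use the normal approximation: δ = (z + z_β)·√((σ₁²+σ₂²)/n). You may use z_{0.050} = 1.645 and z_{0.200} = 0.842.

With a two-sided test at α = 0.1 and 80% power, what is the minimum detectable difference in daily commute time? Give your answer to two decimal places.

Minimum detectable difference ≈ 2.99 minutes

δ = (z_{α/2} + z_β) · √((σ₁²+σ₂²)/n)
  = (1.645 + 0.842) · √(1250/864)
  = 2.487 · √1.4468
  = 2.487 · 1.2028
  = 2.9914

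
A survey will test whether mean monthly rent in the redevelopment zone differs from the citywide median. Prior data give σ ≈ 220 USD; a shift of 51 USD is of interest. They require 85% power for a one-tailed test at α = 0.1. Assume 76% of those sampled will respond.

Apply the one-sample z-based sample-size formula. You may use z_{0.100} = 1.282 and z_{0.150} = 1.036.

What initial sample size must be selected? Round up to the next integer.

n = (z_α + z_β)² · σ² / δ²
  = (1.282 + 1.036)² · 220² / 51²
  = 5.3731 · 48400 / 2601
  = 99.98
Adjust for 76% response: 99.98 / 0.76 = 131.56.
Round up → n = 132.

n = 132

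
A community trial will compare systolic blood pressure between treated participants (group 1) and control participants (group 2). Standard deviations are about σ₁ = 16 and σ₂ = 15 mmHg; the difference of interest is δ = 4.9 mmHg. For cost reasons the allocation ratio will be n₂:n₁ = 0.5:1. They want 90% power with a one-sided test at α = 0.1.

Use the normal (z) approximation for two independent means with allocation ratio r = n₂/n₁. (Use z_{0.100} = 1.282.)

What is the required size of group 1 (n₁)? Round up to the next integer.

n₁ = 194

n₁ = (z_α + z_β)² · (σ₁² + σ₂²/r) / δ²
   = (1.282 + 1.282)² · (16² + 15²/0.5) / 4.9²
   = 6.5741 · (256 + 450) / 24.01
   = 6.5741 · 706 / 24.01
   = 193.31
Round up → n₁ = 194; n₂ = r·n₁ = 0.5 × 194 = 97.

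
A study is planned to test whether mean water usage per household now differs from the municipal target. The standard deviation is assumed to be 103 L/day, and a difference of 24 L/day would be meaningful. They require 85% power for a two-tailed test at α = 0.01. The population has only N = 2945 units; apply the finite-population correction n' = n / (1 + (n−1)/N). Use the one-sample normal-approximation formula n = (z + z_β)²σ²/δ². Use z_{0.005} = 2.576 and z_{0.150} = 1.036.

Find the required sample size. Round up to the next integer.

n = 223

n = (z_{α/2} + z_β)² · σ² / δ²
  = (2.576 + 1.036)² · 103² / 24²
  = 13.0465 · 10609 / 576
  = 240.30
Finite-population correction (N = 2945): 240.30 / (1 + (240.30 − 1)/2945) = 222.24.
Round up → n = 223.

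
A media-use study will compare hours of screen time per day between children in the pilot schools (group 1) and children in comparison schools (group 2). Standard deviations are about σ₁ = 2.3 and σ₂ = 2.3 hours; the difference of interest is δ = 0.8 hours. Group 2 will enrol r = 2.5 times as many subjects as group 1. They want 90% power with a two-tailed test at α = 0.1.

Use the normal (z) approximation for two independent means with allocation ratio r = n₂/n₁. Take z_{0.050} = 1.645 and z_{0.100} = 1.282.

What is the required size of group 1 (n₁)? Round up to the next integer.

n₁ = (z_{α/2} + z_β)² · (σ₁² + σ₂²/r) / δ²
   = (1.645 + 1.282)² · (2.3² + 2.3²/2.5) / 0.8²
   = 8.5673 · (5.29 + 2.116) / 0.64
   = 8.5673 · 7.406 / 0.64
   = 99.14
Round up → n₁ = 100; n₂ = r·n₁ = 2.5 × 100 = 250.

n₁ = 100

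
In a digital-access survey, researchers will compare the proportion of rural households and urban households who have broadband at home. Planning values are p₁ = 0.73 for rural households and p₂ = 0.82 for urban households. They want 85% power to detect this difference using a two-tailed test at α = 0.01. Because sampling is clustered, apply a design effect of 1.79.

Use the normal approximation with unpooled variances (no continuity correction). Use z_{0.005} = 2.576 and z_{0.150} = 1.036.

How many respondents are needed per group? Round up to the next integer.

n = (z_{α/2} + z_β)² · [p₁(1−p₁) + p₂(1−p₂)] / (p₁ − p₂)²
  = (2.576 + 1.036)² · (0.73·0.27 + 0.82·0.18) / (-0.09)²
  = (3.612)² · (0.1971 + 0.1476) / 0.0081
  = 13.0465 · 0.3447 / 0.0081
  = 555.20
Design effect: 1.79 × 555.20 = 993.81.
Round up → n = 994 per group.

n = 994 per group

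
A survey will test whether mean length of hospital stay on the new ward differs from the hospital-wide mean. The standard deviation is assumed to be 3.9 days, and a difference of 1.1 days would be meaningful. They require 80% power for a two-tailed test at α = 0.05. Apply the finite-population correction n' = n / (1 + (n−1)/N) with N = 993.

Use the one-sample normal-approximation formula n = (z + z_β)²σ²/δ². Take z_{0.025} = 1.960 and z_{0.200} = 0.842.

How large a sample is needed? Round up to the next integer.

n = 90

n = (z_{α/2} + z_β)² · σ² / δ²
  = (1.960 + 0.842)² · 3.9² / 1.1²
  = 7.8512 · 15.21 / 1.21
  = 98.69
Finite-population correction (N = 993): 98.69 / (1 + (98.69 − 1)/993) = 89.85.
Round up → n = 90.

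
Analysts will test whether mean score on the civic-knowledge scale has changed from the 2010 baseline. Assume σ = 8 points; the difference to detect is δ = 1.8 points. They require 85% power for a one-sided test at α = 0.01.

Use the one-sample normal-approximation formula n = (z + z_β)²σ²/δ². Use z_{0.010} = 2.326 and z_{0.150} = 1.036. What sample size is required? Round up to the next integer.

n = (z_α + z_β)² · σ² / δ²
  = (2.326 + 1.036)² · 8² / 1.8²
  = 11.3030 · 64 / 3.24
  = 223.27
Round up → n = 224.

n = 224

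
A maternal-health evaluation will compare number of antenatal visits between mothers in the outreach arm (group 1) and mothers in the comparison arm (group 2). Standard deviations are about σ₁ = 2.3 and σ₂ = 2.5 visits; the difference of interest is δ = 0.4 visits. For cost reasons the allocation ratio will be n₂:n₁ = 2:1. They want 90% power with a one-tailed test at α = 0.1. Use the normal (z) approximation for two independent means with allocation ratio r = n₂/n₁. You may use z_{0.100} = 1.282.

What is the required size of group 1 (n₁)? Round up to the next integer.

n₁ = 346

n₁ = (z_α + z_β)² · (σ₁² + σ₂²/r) / δ²
   = (1.282 + 1.282)² · (2.3² + 2.5²/2) / 0.4²
   = 6.5741 · (5.29 + 3.125) / 0.16
   = 6.5741 · 8.415 / 0.16
   = 345.76
Round up → n₁ = 346; n₂ = r·n₁ = 2 × 346 = 692.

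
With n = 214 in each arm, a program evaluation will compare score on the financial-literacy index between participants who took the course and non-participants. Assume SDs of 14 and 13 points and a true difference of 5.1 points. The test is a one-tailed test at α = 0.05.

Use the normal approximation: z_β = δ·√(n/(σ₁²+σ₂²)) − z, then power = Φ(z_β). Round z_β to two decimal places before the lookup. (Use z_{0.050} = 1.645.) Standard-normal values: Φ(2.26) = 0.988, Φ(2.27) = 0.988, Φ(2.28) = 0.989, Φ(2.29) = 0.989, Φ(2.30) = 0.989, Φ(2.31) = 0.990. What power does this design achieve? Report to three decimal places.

z_β = δ·√(n/(σ₁²+σ₂²)) − z_α
    = 5.1 · √(214/365) − 1.645
    = 5.1 · 0.76570 − 1.645
    = 3.9051 − 1.645 = 2.2601 → 2.26
Power = Φ(2.26) = 0.988.

Power ≈ 0.988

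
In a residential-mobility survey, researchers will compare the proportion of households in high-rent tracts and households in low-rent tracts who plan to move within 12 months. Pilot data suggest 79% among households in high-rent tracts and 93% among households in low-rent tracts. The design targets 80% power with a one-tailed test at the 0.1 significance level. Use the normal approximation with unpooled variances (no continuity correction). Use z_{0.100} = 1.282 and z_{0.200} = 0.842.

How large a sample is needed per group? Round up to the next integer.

n = 54 per group

n = (z_α + z_β)² · [p₁(1−p₁) + p₂(1−p₂)] / (p₁ − p₂)²
  = (1.282 + 0.842)² · (0.79·0.21 + 0.93·0.07) / (-0.14)²
  = (2.124)² · (0.1659 + 0.0651) / 0.0196
  = 4.5114 · 0.2310 / 0.0196
  = 53.17
Round up → n = 54 per group.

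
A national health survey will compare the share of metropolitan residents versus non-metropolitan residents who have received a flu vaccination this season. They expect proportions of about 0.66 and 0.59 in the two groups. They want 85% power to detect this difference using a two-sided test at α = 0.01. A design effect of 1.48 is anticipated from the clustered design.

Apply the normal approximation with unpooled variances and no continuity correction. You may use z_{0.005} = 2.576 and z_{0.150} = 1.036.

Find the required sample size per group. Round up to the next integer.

n = 1838 per group

n = (z_{α/2} + z_β)² · [p₁(1−p₁) + p₂(1−p₂)] / (p₁ − p₂)²
  = (2.576 + 1.036)² · (0.66·0.34 + 0.59·0.41) / (0.07)²
  = (3.612)² · (0.2244 + 0.2419) / 0.0049
  = 13.0465 · 0.4663 / 0.0049
  = 1241.55
Design effect: 1.48 × 1241.55 = 1837.50.
Round up → n = 1838 per group.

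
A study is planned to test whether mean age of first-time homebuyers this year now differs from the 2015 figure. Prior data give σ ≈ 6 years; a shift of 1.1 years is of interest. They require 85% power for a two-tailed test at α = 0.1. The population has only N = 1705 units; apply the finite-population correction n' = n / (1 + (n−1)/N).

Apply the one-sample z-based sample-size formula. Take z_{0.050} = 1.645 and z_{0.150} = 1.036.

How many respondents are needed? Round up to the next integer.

n = 191

n = (z_{α/2} + z_β)² · σ² / δ²
  = (1.645 + 1.036)² · 6² / 1.1²
  = 7.1878 · 36 / 1.21
  = 213.85
Finite-population correction (N = 1705): 213.85 / (1 + (213.85 − 1)/1705) = 190.12.
Round up → n = 191.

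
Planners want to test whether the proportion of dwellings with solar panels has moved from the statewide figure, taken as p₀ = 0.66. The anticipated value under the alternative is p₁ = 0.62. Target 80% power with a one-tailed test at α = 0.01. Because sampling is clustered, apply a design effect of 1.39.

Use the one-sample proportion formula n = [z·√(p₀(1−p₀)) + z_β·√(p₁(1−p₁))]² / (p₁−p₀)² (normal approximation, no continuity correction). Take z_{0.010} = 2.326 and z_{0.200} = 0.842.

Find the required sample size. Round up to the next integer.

n = [z_α·√(p₀q₀) + z_β·√(p₁q₁)]² / (p₁ − p₀)²
  = [2.326·√(0.66·0.34) + 0.842·√(0.62·0.38)]² / (-0.04)²
  = [2.326·0.4737 + 0.842·0.4854]² / 0.0016
  = [1.5105]² / 0.0016
  = 1426.09
Design effect: 1.39 × 1426.09 = 1982.26.
Round up → n = 1983.

n = 1983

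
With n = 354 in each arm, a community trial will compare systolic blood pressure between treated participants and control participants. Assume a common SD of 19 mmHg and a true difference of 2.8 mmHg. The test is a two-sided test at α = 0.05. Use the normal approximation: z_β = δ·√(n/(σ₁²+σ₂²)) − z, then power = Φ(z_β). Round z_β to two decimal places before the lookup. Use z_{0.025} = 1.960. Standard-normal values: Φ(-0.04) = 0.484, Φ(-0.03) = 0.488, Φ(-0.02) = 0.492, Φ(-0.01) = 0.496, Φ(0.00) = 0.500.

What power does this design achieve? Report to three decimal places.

Power ≈ 0.500

z_β = δ·√(n/(σ₁²+σ₂²)) − z_{α/2}
    = 2.8 · √(354/722) − 1.960
    = 2.8 · 0.70022 − 1.960
    = 1.9606 − 1.960 = 0.0006 → 0.00
Power = Φ(0.00) = 0.500.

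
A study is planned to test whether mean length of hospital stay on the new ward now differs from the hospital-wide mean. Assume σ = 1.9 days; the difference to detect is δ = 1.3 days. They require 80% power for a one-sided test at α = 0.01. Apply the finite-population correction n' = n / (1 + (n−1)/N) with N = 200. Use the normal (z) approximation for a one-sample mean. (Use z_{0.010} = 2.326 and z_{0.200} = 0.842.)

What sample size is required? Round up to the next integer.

n = (z_α + z_β)² · σ² / δ²
  = (2.326 + 0.842)² · 1.9² / 1.3²
  = 10.0362 · 3.61 / 1.69
  = 21.44
Finite-population correction (N = 200): 21.44 / (1 + (21.44 − 1)/200) = 19.45.
Round up → n = 20.

n = 20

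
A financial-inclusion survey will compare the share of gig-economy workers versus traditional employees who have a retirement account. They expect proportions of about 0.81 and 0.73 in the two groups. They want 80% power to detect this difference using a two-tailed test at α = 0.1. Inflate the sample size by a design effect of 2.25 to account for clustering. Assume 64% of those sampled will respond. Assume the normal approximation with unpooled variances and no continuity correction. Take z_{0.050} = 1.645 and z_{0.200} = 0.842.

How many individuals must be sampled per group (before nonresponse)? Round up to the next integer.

n = 1193 per group

n = (z_{α/2} + z_β)² · [p₁(1−p₁) + p₂(1−p₂)] / (p₁ − p₂)²
  = (1.645 + 0.842)² · (0.81·0.19 + 0.73·0.27) / (0.08)²
  = (2.487)² · (0.1539 + 0.1971) / 0.0064
  = 6.1852 · 0.3510 / 0.0064
  = 339.22
Design effect: 2.25 × 339.22 = 763.24.
Adjust for 64% response: 763.24 / 0.64 = 1192.56.
Round up → n = 1193 per group.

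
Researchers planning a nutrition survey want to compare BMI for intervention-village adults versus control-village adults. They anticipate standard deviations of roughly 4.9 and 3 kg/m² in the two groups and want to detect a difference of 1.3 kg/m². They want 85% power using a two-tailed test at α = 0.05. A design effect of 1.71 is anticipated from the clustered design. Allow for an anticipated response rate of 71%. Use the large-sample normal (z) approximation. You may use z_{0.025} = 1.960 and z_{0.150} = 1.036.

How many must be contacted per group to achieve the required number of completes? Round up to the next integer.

n = (z_{α/2} + z_β)² · (σ₁² + σ₂²) / δ²
  = (1.960 + 1.036)² · (4.9² + 3² = 33.01) / 1.3²
  = 8.9760 · 33.01 / 1.69
  = 175.32
Design effect: 1.71 × 175.32 = 299.80.
Adjust for 71% response: 299.80 / 0.71 = 422.26.
Round up → n = 423 per group.

n = 423 per group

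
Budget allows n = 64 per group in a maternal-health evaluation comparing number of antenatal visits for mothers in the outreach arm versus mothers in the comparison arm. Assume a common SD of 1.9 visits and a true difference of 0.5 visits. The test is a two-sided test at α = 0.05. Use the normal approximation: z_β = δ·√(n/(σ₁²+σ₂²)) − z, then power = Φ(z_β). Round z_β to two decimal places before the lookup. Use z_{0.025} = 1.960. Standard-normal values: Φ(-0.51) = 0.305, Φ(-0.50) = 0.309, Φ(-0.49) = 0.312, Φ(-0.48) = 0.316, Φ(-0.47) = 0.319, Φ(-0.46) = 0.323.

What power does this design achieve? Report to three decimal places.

Power ≈ 0.319

z_β = δ·√(n/(σ₁²+σ₂²)) − z_{α/2}
    = 0.5 · √(64/7.22) − 1.960
    = 0.5 · 2.97729 − 1.960
    = 1.4886 − 1.960 = -0.4714 → -0.47
Power = Φ(-0.47) = 0.319.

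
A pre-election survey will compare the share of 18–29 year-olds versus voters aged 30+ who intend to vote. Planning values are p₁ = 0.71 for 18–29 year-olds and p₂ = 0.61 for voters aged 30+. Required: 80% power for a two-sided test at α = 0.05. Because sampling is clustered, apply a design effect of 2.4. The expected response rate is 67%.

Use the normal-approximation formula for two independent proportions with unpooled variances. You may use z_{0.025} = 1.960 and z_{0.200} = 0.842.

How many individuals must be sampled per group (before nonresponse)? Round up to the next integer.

n = 1249 per group

n = (z_{α/2} + z_β)² · [p₁(1−p₁) + p₂(1−p₂)] / (p₁ − p₂)²
  = (1.960 + 0.842)² · (0.71·0.29 + 0.61·0.39) / (0.10)²
  = (2.802)² · (0.2059 + 0.2379) / 0.0100
  = 7.8512 · 0.4438 / 0.0100
  = 348.44
Design effect: 2.4 × 348.44 = 836.25.
Adjust for 67% response: 836.25 / 0.67 = 1248.13.
Round up → n = 1249 per group.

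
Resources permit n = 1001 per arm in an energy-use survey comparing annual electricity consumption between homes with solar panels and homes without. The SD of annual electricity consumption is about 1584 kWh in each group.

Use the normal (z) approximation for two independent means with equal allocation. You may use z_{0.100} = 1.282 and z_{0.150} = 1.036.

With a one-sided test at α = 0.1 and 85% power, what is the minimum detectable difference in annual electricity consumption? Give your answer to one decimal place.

δ = (z_α + z_β) · √((σ₁²+σ₂²)/n)
  = (1.282 + 1.036) · √(5018112/1001)
  = 2.318 · √5013.1
  = 2.318 · 70.8032
  = 164.1219

Minimum detectable difference ≈ 164.1 kWh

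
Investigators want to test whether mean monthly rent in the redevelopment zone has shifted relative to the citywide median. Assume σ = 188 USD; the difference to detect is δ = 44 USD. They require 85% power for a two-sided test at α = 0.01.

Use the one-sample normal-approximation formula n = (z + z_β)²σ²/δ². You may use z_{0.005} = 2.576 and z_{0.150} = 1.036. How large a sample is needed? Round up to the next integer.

n = 239

n = (z_{α/2} + z_β)² · σ² / δ²
  = (2.576 + 1.036)² · 188² / 44²
  = 13.0465 · 35344 / 1936
  = 238.18
Round up → n = 239.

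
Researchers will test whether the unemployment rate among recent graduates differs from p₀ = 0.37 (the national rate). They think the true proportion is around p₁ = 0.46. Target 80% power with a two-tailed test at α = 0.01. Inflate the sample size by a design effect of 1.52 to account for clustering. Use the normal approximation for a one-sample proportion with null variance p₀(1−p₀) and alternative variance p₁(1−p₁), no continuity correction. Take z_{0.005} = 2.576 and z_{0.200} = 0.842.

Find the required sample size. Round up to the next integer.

n = [z_{α/2}·√(p₀q₀) + z_β·√(p₁q₁)]² / (p₁ − p₀)²
  = [2.576·√(0.37·0.63) + 0.842·√(0.46·0.54)]² / (0.09)²
  = [2.576·0.4828 + 0.842·0.4984]² / 0.0081
  = [1.6634]² / 0.0081
  = 341.57
Design effect: 1.52 × 341.57 = 519.19.
Round up → n = 520.

n = 520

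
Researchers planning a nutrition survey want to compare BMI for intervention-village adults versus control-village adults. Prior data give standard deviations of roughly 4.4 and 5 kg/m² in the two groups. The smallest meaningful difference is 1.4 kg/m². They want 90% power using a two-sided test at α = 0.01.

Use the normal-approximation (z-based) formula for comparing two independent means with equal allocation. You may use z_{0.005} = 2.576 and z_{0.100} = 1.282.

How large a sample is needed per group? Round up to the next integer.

n = 337 per group

n = (z_{α/2} + z_β)² · (σ₁² + σ₂²) / δ²
  = (2.576 + 1.282)² · (4.4² + 5² = 44.36) / 1.4²
  = 14.8842 · 44.36 / 1.96
  = 336.87
Round up → n = 337 per group.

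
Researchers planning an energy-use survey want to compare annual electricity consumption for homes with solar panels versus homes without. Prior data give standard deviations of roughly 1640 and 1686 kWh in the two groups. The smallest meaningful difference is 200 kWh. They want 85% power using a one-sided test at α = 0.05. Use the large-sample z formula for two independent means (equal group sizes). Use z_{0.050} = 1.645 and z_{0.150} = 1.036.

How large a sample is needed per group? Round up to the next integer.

n = 995 per group

n = (z_α + z_β)² · (σ₁² + σ₂²) / δ²
  = (1.645 + 1.036)² · (1640² + 1686² = 5532196) / 200²
  = 7.1878 · 5532196 / 40000
  = 994.10
Round up → n = 995 per group.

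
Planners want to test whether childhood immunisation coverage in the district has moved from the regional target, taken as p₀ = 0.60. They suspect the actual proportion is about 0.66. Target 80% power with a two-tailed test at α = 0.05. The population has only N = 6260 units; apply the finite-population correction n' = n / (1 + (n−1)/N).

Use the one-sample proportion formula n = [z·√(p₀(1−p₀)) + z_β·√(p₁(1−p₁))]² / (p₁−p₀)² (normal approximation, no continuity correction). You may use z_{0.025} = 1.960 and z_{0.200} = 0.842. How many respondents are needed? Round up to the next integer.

n = [z_{α/2}·√(p₀q₀) + z_β·√(p₁q₁)]² / (p₁ − p₀)²
  = [1.960·√(0.60·0.40) + 0.842·√(0.66·0.34)]² / (0.06)²
  = [1.960·0.4899 + 0.842·0.4737]² / 0.0036
  = [1.3591]² / 0.0036
  = 513.07
Finite-population correction (N = 6260): 513.07 / (1 + (513.07 − 1)/6260) = 474.27.
Round up → n = 475.

n = 475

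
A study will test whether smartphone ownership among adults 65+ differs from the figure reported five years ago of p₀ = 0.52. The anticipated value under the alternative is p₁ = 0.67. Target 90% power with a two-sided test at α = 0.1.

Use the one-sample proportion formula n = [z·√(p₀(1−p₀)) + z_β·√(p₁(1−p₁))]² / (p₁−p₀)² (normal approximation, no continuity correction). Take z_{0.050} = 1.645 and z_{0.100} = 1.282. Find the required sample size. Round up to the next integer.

n = [z_{α/2}·√(p₀q₀) + z_β·√(p₁q₁)]² / (p₁ − p₀)²
  = [1.645·√(0.52·0.48) + 1.282·√(0.67·0.33)]² / (0.15)²
  = [1.645·0.4996 + 1.282·0.4702]² / 0.0225
  = [1.4247]² / 0.0225
  = 90.21
Round up → n = 91.

n = 91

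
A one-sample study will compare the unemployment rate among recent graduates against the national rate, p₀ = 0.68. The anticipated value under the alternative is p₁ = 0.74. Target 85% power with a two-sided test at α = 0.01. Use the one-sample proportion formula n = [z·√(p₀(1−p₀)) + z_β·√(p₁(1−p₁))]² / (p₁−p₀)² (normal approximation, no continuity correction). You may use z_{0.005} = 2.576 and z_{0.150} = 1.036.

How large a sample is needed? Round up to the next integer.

n = 762

n = [z_{α/2}·√(p₀q₀) + z_β·√(p₁q₁)]² / (p₁ − p₀)²
  = [2.576·√(0.68·0.32) + 1.036·√(0.74·0.26)]² / (0.06)²
  = [2.576·0.4665 + 1.036·0.4386]² / 0.0036
  = [1.6561]² / 0.0036
  = 761.82
Round up → n = 762.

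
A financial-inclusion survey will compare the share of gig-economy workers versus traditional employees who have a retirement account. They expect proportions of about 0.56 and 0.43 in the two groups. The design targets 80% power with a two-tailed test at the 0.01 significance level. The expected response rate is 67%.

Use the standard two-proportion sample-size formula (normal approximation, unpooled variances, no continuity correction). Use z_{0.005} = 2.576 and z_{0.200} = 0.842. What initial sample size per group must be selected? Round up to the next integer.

n = 508 per group

n = (z_{α/2} + z_β)² · [p₁(1−p₁) + p₂(1−p₂)] / (p₁ − p₂)²
  = (2.576 + 0.842)² · (0.56·0.44 + 0.43·0.57) / (0.13)²
  = (3.418)² · (0.2464 + 0.2451) / 0.0169
  = 11.6827 · 0.4915 / 0.0169
  = 339.77
Adjust for 67% response: 339.77 / 0.67 = 507.11.
Round up → n = 508 per group.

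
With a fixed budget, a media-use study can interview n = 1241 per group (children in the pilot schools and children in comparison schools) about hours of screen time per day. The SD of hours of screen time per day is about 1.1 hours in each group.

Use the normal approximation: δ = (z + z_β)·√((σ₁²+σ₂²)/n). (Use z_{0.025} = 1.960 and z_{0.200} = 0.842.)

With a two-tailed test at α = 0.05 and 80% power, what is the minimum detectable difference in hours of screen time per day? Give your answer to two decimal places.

δ = (z_{α/2} + z_β) · √((σ₁²+σ₂²)/n)
  = (1.960 + 0.842) · √(2.42/1241)
  = 2.802 · √0.00195
  = 2.802 · 0.0442
  = 0.1237

Minimum detectable difference ≈ 0.12 hours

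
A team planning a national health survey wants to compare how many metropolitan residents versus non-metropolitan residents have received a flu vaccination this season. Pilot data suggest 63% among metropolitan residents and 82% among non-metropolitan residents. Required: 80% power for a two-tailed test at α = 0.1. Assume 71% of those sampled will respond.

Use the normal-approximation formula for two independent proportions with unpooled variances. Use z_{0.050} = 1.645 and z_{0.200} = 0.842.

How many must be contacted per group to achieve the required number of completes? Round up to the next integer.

n = 92 per group

n = (z_{α/2} + z_β)² · [p₁(1−p₁) + p₂(1−p₂)] / (p₁ − p₂)²
  = (1.645 + 0.842)² · (0.63·0.37 + 0.82·0.18) / (-0.19)²
  = (2.487)² · (0.2331 + 0.1476) / 0.0361
  = 6.1852 · 0.3807 / 0.0361
  = 65.23
Adjust for 71% response: 65.23 / 0.71 = 91.87.
Round up → n = 92 per group.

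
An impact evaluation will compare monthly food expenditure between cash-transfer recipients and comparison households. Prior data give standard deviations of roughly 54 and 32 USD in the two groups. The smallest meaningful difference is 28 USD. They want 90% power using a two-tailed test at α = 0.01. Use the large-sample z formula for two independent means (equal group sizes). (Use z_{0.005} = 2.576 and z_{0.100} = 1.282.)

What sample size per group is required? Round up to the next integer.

n = (z_{α/2} + z_β)² · (σ₁² + σ₂²) / δ²
  = (2.576 + 1.282)² · (54² + 32² = 3940) / 28²
  = 14.8842 · 3940 / 784
  = 74.80
Round up → n = 75 per group.

n = 75 per group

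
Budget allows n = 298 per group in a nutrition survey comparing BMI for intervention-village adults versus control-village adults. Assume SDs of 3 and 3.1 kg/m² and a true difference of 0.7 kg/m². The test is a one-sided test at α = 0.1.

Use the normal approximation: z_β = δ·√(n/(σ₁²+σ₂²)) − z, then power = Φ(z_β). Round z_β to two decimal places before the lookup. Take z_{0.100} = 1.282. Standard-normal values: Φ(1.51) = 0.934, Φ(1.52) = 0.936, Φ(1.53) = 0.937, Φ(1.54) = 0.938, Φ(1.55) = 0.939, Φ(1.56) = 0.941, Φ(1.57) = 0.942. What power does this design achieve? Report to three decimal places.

z_β = δ·√(n/(σ₁²+σ₂²)) − z_α
    = 0.7 · √(298/18.61) − 1.282
    = 0.7 · 4.00161 − 1.282
    = 2.8011 − 1.282 = 1.5191 → 1.52
Power = Φ(1.52) = 0.936.

Power ≈ 0.936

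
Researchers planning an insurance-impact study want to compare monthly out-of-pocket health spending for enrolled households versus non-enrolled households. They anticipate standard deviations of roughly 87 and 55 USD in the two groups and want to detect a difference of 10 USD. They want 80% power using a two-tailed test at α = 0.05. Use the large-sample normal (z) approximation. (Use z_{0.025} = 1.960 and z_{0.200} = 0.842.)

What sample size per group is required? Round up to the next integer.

n = (z_{α/2} + z_β)² · (σ₁² + σ₂²) / δ²
  = (1.960 + 0.842)² · (87² + 55² = 10594) / 10²
  = 7.8512 · 10594 / 100
  = 831.76
Round up → n = 832 per group.

n = 832 per group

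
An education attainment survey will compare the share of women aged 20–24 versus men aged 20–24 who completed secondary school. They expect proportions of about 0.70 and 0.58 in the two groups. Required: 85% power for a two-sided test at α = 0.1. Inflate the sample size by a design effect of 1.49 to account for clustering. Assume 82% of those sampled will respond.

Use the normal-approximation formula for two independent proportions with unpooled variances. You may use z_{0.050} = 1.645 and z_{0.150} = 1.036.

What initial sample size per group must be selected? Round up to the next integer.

n = 412 per group

n = (z_{α/2} + z_β)² · [p₁(1−p₁) + p₂(1−p₂)] / (p₁ − p₂)²
  = (1.645 + 1.036)² · (0.70·0.30 + 0.58·0.42) / (0.12)²
  = (2.681)² · (0.2100 + 0.2436) / 0.0144
  = 7.1878 · 0.4536 / 0.0144
  = 226.41
Design effect: 1.49 × 226.41 = 337.36.
Adjust for 82% response: 337.36 / 0.82 = 411.41.
Round up → n = 412 per group.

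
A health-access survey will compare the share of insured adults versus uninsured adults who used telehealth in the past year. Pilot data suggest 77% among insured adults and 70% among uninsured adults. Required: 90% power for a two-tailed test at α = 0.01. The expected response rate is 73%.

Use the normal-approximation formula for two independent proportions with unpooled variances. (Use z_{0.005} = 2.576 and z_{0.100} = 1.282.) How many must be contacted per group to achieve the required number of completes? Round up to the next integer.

n = 1611 per group

n = (z_{α/2} + z_β)² · [p₁(1−p₁) + p₂(1−p₂)] / (p₁ − p₂)²
  = (2.576 + 1.282)² · (0.77·0.23 + 0.70·0.30) / (0.07)²
  = (3.858)² · (0.1771 + 0.2100) / 0.0049
  = 14.8842 · 0.3871 / 0.0049
  = 1175.85
Adjust for 73% response: 1175.85 / 0.73 = 1610.75.
Round up → n = 1611 per group.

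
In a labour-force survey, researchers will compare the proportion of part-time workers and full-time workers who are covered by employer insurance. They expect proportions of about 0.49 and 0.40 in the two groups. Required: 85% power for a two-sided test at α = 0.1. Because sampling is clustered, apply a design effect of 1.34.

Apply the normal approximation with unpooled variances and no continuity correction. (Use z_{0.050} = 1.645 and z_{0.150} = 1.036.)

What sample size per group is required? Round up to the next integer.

n = 583 per group

n = (z_{α/2} + z_β)² · [p₁(1−p₁) + p₂(1−p₂)] / (p₁ − p₂)²
  = (1.645 + 1.036)² · (0.49·0.51 + 0.40·0.60) / (0.09)²
  = (2.681)² · (0.2499 + 0.2400) / 0.0081
  = 7.1878 · 0.4899 / 0.0081
  = 434.73
Design effect: 1.34 × 434.73 = 582.53.
Round up → n = 583 per group.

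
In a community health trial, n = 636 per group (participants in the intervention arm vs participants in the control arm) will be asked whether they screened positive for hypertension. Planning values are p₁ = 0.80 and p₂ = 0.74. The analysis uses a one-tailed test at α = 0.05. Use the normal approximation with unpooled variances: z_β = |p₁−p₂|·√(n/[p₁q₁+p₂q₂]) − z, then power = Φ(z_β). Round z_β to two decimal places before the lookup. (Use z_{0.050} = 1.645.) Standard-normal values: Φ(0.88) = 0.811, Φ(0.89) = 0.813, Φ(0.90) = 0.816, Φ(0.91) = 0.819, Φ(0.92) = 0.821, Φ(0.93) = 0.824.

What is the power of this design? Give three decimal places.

Power ≈ 0.816

z_β = |p₁−p₂|·√(n/[p₁q₁+p₂q₂]) − z_α
    = 0.06 · √(636/0.3524) − 1.645
    = 0.06 · 42.4826 − 1.645
    = 2.5490 − 1.645 = 0.9040 → 0.90
Power = Φ(0.90) = 0.816.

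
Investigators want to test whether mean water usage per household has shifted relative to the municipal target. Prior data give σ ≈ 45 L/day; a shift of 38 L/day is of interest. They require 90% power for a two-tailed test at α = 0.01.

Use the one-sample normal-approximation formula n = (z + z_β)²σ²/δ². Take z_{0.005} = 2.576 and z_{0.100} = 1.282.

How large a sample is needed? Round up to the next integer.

n = (z_{α/2} + z_β)² · σ² / δ²
  = (2.576 + 1.282)² · 45² / 38²
  = 14.8842 · 2025 / 1444
  = 20.87
Round up → n = 21.

n = 21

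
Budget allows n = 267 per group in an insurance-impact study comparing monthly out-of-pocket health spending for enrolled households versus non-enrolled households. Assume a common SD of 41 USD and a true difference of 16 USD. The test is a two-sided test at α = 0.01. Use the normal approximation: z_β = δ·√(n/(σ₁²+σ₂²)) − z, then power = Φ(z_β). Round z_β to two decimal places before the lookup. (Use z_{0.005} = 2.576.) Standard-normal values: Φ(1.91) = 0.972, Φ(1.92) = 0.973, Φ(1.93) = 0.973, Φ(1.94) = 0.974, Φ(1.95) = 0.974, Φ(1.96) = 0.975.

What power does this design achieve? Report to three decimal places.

Power ≈ 0.973

z_β = δ·√(n/(σ₁²+σ₂²)) − z_{α/2}
    = 16 · √(267/3362) − 2.576
    = 16 · 0.28181 − 2.576
    = 4.5090 − 2.576 = 1.9330 → 1.93
Power = Φ(1.93) = 0.973.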